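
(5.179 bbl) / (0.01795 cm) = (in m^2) 4587. Check: 1 bbl = 0.15898729 m^3, so 5.179 bbl = 5.179 * 0.15898729 = 0.8233952 m^3. 1 cm = 0.01 m, so 0.01795 cm = 0.01795 * 0.01 = 0.0001795 m. Combine: 0.8233952 m^3 / 0.0001795 m = 4587.1599 m^2. Result: 4587.1599 m^2 ≈ 4587 m^2 (4 s.f.).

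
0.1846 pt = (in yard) 7.122e-05. Check: 1 pt = 0.00035277778 m, so 0.1846 pt = 0.1846 * 0.00035277778 = 6.5122778e-05 m. 1 yard = 0.9144 m, so 6.5122778e-05 m = 6.5122778e-05 / 0.9144 = 7.1219136e-05 yard ≈ 7.122e-05 yard (4 s.f.).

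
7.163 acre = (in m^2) 2.899e+04. Check: 1 acre = 4046.8564 m^2, so 7.163 acre = 7.163 * 4046.8564 = 28987.633 m^2. Result: 28987.633 m^2 ≈ 2.899e+04 m^2 (4 s.f.).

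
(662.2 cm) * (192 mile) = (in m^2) 1 cm = 0.01 m, so 662.2 cm = 662.2 * 0.01 = 6.622 m. 1 mile = 1609.344 m, so 192 mile = 192 * 1609.344 = 308994.05 m. Combine: 6.622 m * 308994.05 m = 2046158.6 m^2. Result: 2046158.6 m^2 ≈ 2.046e+06 m^2 (4 s.f.). Final answer: 2.046e+06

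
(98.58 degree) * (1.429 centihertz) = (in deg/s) 1 degree = 0.017453293 rad, so 98.58 degree = 98.58 * 0.017453293 = 1.7205456 rad. 1 centihertz = 0.01 Hz, so 1.429 centihertz = 1.429 * 0.01 = 0.01429 Hz. Combine: 1.7205456 rad * 0.01429 Hz = 0.024586596 rad/s. 1 deg/s = 0.017453293 rad/s, so 0.024586596 rad/s = 0.024586596 / 0.017453293 = 1.4087082 deg/s ≈ 1.409 deg/s (4 s.f.). Final answer: 1.409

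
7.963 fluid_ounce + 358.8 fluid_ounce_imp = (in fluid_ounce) 1 fluid_ounce = 2.957353e-05 m^3, so 7.963 fluid_ounce = 7.963 * 2.957353e-05 = 0.00023549402 m^3. 1 fluid_ounce_imp = 2.8413063e-05 m^3, so 358.8 fluid_ounce_imp = 358.8 * 2.8413063e-05 = 0.010194607 m^3. Sum: 0.00023549402 + 0.010194607 = 0.010430101 m^3. 1 fluid_ounce = 2.957353e-05 m^3, so 0.010430101 m^3 = 0.010430101 / 2.957353e-05 = 352.68367 fluid_ounce ≈ 352.7 fluid_ounce (4 s.f.). Final answer: 352.7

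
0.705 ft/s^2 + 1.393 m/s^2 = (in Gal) 1 ft/s^2 = 0.3048 m/s^2, so 0.705 ft/s^2 = 0.705 * 0.3048 = 0.214884 m/s^2. 1.393 m/s^2 is already in m/s^2. Sum: 0.214884 + 1.393 = 1.607884 m/s^2. 1 Gal = 0.01 m/s^2, so 1.607884 m/s^2 = 1.607884 / 0.01 = 160.7884 Gal ≈ 160.8 Gal (4 s.f.). Final answer: 160.8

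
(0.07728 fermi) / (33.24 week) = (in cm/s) 1 fermi = 1e-15 m, so 0.07728 fermi = 0.07728 * 1e-15 = 7.728e-17 m. 1 week = 604800 s, so 33.24 week = 33.24 * 604800 = 20103552 s. Combine: 7.728e-17 m / 20103552 s = 3.8440968e-24 m/s. 1 cm/s = 0.01 m/s, so 3.8440968e-24 m/s = 3.8440968e-24 / 0.01 = 3.8440968e-22 cm/s ≈ 3.844e-22 cm/s (4 s.f.). Final answer: 3.844e-22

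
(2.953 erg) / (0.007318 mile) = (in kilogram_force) 1 erg = 1e-07 J, so 2.953 erg = 2.953 * 1e-07 = 2.953e-07 J. 1 mile = 1609.344 m, so 0.007318 mile = 0.007318 * 1609.344 = 11.777179 m. Combine: 2.953e-07 J / 11.777179 m = 2.5073915e-08 N. 1 kilogram_force = 9.80665 N, so 2.5073915e-08 N = 2.5073915e-08 / 9.80665 = 2.5568278e-09 kilogram_force ≈ 2.557e-09 kilogram_force (4 s.f.). Final answer: 2.557e-09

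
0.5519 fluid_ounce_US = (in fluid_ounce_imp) 1 fluid_ounce_US = 2.957353e-05 m^3, so 0.5519 fluid_ounce_US = 0.5519 * 2.957353e-05 = 1.6321631e-05 m^3. 1 fluid_ounce_imp = 2.8413063e-05 m^3, so 1.6321631e-05 m^3 = 1.6321631e-05 / 2.8413063e-05 = 0.5744411 fluid_ounce_imp ≈ 0.5744 fluid_ounce_imp (4 s.f.). Final answer: 0.5744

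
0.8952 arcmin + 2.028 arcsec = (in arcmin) 0.929. Check: 1 arcmin = 0.00029088821 rad, so 0.8952 arcmin = 0.8952 * 0.00029088821 = 0.00026040312 rad. 1 arcsec = 4.8481368e-06 rad, so 2.028 arcsec = 2.028 * 4.8481368e-06 = 9.8320215e-06 rad. Sum: 0.00026040312 + 9.8320215e-06 = 0.00027023515 rad. 1 arcmin = 0.00029088821 rad, so 0.00027023515 rad = 0.00027023515 / 0.00029088821 = 0.929 arcmin.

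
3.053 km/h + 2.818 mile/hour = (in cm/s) 1 km/h = 0.27777778 m/s, so 3.053 km/h = 3.053 * 0.27777778 = 0.84805556 m/s. 1 mile/hour = 0.44704 m/s, so 2.818 mile/hour = 2.818 * 0.44704 = 1.2597587 m/s. Sum: 0.84805556 + 1.2597587 = 2.1078143 m/s. 1 cm/s = 0.01 m/s, so 2.1078143 m/s = 2.1078143 / 0.01 = 210.78143 cm/s ≈ 210.8 cm/s (4 s.f.). Final answer: 210.8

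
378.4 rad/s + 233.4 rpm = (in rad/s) 378.4 rad/s is already in rad/s. 1 rpm = 0.10471976 rad/s, so 233.4 rpm = 233.4 * 0.10471976 = 24.441591 rad/s. Sum: 378.4 + 24.441591 = 402.84159 rad/s. Result: 402.84159 rad/s ≈ 402.8 rad/s (4 s.f.). Final answer: 402.8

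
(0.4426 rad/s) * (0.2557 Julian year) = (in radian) 0.4426 rad/s is already in rad/s. 1 Julian year = 31557600 s, so 0.2557 Julian year = 0.2557 * 31557600 = 8069278.3 s. Combine: 0.4426 rad/s * 8069278.3 s = 3571462.6 rad. 3571462.6 rad = 3571462.6 radian ≈ 3.571e+06 radian (4 s.f.). Final answer: 3.571e+06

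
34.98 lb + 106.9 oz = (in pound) 1 lb = 0.45359237 kg, so 34.98 lb = 34.98 * 0.45359237 = 15.866661 kg. 1 oz = 0.028349523 kg, so 106.9 oz = 106.9 * 0.028349523 = 3.030564 kg. Sum: 15.866661 + 3.030564 = 18.897225 kg. 1 pound = 0.45359237 kg, so 18.897225 kg = 18.897225 / 0.45359237 = 41.66125 pound ≈ 41.66 pound (4 s.f.). Final answer: 41.66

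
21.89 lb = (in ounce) 350.2. Check: 1 lb = 0.45359237 kg, so 21.89 lb = 21.89 * 0.45359237 = 9.929137 kg. 1 ounce = 0.028349523 kg, so 9.929137 kg = 9.929137 / 0.028349523 = 350.24 ounce ≈ 350.2 ounce (4 s.f.).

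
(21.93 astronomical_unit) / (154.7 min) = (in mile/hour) 1 astronomical_unit = 1.4959787e+11 m, so 21.93 astronomical_unit = 21.93 * 1.4959787e+11 = 3.2806813e+12 m. 1 min = 60 s, so 154.7 min = 154.7 * 60 = 9282 s. Combine: 3.2806813e+12 m / 9282 s = 3.5344552e+08 m/s. 1 mile/hour = 0.44704 m/s, so 3.5344552e+08 m/s = 3.5344552e+08 / 0.44704 = 7.9063511e+08 mile/hour ≈ 7.906e+08 mile/hour (4 s.f.). Final answer: 7.906e+08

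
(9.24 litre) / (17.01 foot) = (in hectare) 1 litre = 0.001 m^3, so 9.24 litre = 9.24 * 0.001 = 0.00924 m^3. 1 foot = 0.3048 m, so 17.01 foot = 17.01 * 0.3048 = 5.184648 m. Combine: 0.00924 m^3 / 5.184648 m = 0.0017821846 m^2. 1 hectare = 10000 m^2, so 0.0017821846 m^2 = 0.0017821846 / 10000 = 1.7821846e-07 hectare ≈ 1.782e-07 hectare (4 s.f.). Final answer: 1.782e-07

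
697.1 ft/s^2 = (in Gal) 2.125e+04. Check: 1 ft/s^2 = 0.3048 m/s^2, so 697.1 ft/s^2 = 697.1 * 0.3048 = 212.47608 m/s^2. 1 Gal = 0.01 m/s^2, so 212.47608 m/s^2 = 212.47608 / 0.01 = 21247.608 Gal ≈ 2.125e+04 Gal (4 s.f.).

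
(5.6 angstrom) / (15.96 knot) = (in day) 1 angstrom = 1e-10 m, so 5.6 angstrom = 5.6 * 1e-10 = 5.6e-10 m. 1 knot = 0.51444444 m/s, so 15.96 knot = 15.96 * 0.51444444 = 8.2105333 m/s. Combine: 5.6e-10 m / 8.2105333 m/s = 6.820507e-11 s. 1 day = 86400 s, so 6.820507e-11 s = 6.820507e-11 / 86400 = 7.8941053e-16 day ≈ 7.894e-16 day (4 s.f.). Final answer: 7.894e-16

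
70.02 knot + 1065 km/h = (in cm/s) 3.319e+04. Check: 1 knot = 0.51444444 m/s, so 70.02 knot = 70.02 * 0.51444444 = 36.0214 m/s. 1 km/h = 0.27777778 m/s, so 1065 km/h = 1065 * 0.27777778 = 295.83333 m/s. Sum: 36.0214 + 295.83333 = 331.85473 m/s. 1 cm/s = 0.01 m/s, so 331.85473 m/s = 331.85473 / 0.01 = 33185.473 cm/s ≈ 3.319e+04 cm/s (4 s.f.).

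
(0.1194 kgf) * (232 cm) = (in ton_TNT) 6.493e-10. Check: 1 kgf = 9.80665 N, so 0.1194 kgf = 0.1194 * 9.80665 = 1.170914 N. 1 cm = 0.01 m, so 232 cm = 232 * 0.01 = 2.32 m. Combine: 1.170914 N * 2.32 m = 2.7165205 J. 1 ton_TNT = 4.184e+09 J, so 2.7165205 J = 2.7165205 / 4.184e+09 = 6.4926398e-10 ton_TNT ≈ 6.493e-10 ton_TNT (4 s.f.).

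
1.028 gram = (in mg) 1 gram = 0.001 kg, so 1.028 gram = 1.028 * 0.001 = 0.001028 kg. 1 mg = 1e-06 kg, so 0.001028 kg = 0.001028 / 1e-06 = 1028 mg. Final answer: 1028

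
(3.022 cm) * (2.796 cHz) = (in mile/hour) 1 cm = 0.01 m, so 3.022 cm = 3.022 * 0.01 = 0.03022 m. 1 cHz = 0.01 Hz, so 2.796 cHz = 2.796 * 0.01 = 0.02796 Hz. Combine: 0.03022 m * 0.02796 Hz = 0.0008449512 m/s. 1 mile/hour = 0.44704 m/s, so 0.0008449512 m/s = 0.0008449512 / 0.44704 = 0.001890102 mile/hour ≈ 0.00189 mile/hour (4 s.f.). Final answer: 0.00189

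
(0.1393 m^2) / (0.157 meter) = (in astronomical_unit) 0.1393 m^2 is already in m^2. 0.157 meter = 0.157 m. Combine: 0.1393 m^2 / 0.157 m = 0.88726115 m. 1 astronomical_unit = 1.4959787e+11 m, so 0.88726115 m = 0.88726115 / 1.4959787e+11 = 5.9309744e-12 astronomical_unit ≈ 5.931e-12 astronomical_unit (4 s.f.). Final answer: 5.931e-12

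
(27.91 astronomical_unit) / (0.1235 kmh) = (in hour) 1 astronomical_unit = 1.4959787e+11 m, so 27.91 astronomical_unit = 27.91 * 1.4959787e+11 = 4.1752766e+12 m. 1 kmh = 0.27777778 m/s, so 0.1235 kmh = 0.1235 * 0.27777778 = 0.034305556 m/s. Combine: 4.1752766e+12 m / 0.034305556 m/s = 1.2170847e+14 s. 1 hour = 3600 s, so 1.2170847e+14 s = 1.2170847e+14 / 3600 = 3.3807907e+10 hour ≈ 3.381e+10 hour (4 s.f.). Final answer: 3.381e+10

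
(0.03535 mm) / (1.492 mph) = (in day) 1 mm = 0.001 m, so 0.03535 mm = 0.03535 * 0.001 = 3.535e-05 m. 1 mph = 0.44704 m/s, so 1.492 mph = 1.492 * 0.44704 = 0.66698368 m/s. Combine: 3.535e-05 m / 0.66698368 m/s = 5.2999798e-05 s. 1 day = 86400 s, so 5.2999798e-05 s = 5.2999798e-05 / 86400 = 6.1342358e-10 day ≈ 6.134e-10 day (4 s.f.). Final answer: 6.134e-10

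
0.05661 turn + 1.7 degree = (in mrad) 1 turn = 6.2831853 rad, so 0.05661 turn = 0.05661 * 6.2831853 = 0.35569112 rad. 1 degree = 0.017453293 rad, so 1.7 degree = 1.7 * 0.017453293 = 0.029670597 rad. Sum: 0.35569112 + 0.029670597 = 0.38536172 rad. 1 mrad = 0.001 rad, so 0.38536172 rad = 0.38536172 / 0.001 = 385.36172 mrad ≈ 385.4 mrad (4 s.f.). Final answer: 385.4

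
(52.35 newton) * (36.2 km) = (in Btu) 1796. Check: 52.35 newton = 52.35 N. 1 km = 1000 m, so 36.2 km = 36.2 * 1000 = 36200 m. Combine: 52.35 N * 36200 m = 1895070 J. 1 Btu = 1055.0559 J, so 1895070 J = 1895070 / 1055.0559 = 1796.1798 Btu ≈ 1796 Btu (4 s.f.).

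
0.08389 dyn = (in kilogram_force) 8.554e-08. Check: 1 dyn = 1e-05 N, so 0.08389 dyn = 0.08389 * 1e-05 = 8.389e-07 N. 1 kilogram_force = 9.80665 N, so 8.389e-07 N = 8.389e-07 / 9.80665 = 8.5543993e-08 kilogram_force ≈ 8.554e-08 kilogram_force (4 s.f.).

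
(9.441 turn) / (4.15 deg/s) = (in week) 0.001354. Check: 1 turn = 6.2831853 rad, so 9.441 turn = 9.441 * 6.2831853 = 59.319552 rad. 1 deg/s = 0.017453293 rad/s, so 4.15 deg/s = 4.15 * 0.017453293 = 0.072431164 rad/s. Combine: 59.319552 rad / 0.072431164 rad/s = 818.97831 s. 1 week = 604800 s, so 818.97831 s = 818.97831 / 604800 = 0.0013541308 week ≈ 0.001354 week (4 s.f.).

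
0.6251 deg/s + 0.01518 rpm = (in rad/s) 1 deg/s = 0.017453293 rad/s, so 0.6251 deg/s = 0.6251 * 0.017453293 = 0.010910053 rad/s. 1 rpm = 0.10471976 rad/s, so 0.01518 rpm = 0.01518 * 0.10471976 = 0.0015896459 rad/s. Sum: 0.010910053 + 0.0015896459 = 0.012499699 rad/s. Result: 0.012499699 rad/s ≈ 0.0125 rad/s (4 s.f.). Final answer: 0.0125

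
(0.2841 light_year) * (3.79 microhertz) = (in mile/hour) 2.279e+10. Check: 1 light_year = 9.4607305e+15 m, so 0.2841 light_year = 0.2841 * 9.4607305e+15 = 2.6877935e+15 m. 1 microhertz = 1e-06 Hz, so 3.79 microhertz = 3.79 * 1e-06 = 3.79e-06 Hz. Combine: 2.6877935e+15 m * 3.79e-06 Hz = 1.0186737e+10 m/s. 1 mile/hour = 0.44704 m/s, so 1.0186737e+10 m/s = 1.0186737e+10 / 0.44704 = 2.2787083e+10 mile/hour ≈ 2.279e+10 mile/hour (4 s.f.).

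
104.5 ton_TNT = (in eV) 1 ton_TNT = 4.184e+09 J, so 104.5 ton_TNT = 104.5 * 4.184e+09 = 4.37228e+11 J. 1 eV = 1.6021766e-19 J, so 4.37228e+11 J = 4.37228e+11 / 1.6021766e-19 = 2.7289625e+30 eV ≈ 2.729e+30 eV (4 s.f.). Final answer: 2.729e+30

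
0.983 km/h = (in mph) 1 km/h = 0.27777778 m/s, so 0.983 km/h = 0.983 * 0.27777778 = 0.27305556 m/s. 1 mph = 0.44704 m/s, so 0.27305556 m/s = 0.27305556 / 0.44704 = 0.61080788 mph ≈ 0.6108 mph (4 s.f.). Final answer: 0.6108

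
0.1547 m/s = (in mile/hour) 1 mile/hour = 0.44704 m/s, so 0.1547 m/s = 0.1547 / 0.44704 = 0.34605404 mile/hour ≈ 0.3461 mile/hour (4 s.f.). Final answer: 0.3461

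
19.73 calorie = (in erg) 1 calorie = 4.184 J, so 19.73 calorie = 19.73 * 4.184 = 82.55032 J. 1 erg = 1e-07 J, so 82.55032 J = 82.55032 / 1e-07 = 8.255032e+08 erg ≈ 8.255e+08 erg (4 s.f.). Final answer: 8.255e+08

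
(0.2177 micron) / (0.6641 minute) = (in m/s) 5.464e-09. Check: 1 micron = 1e-06 m, so 0.2177 micron = 0.2177 * 1e-06 = 2.177e-07 m. 1 minute = 60 s, so 0.6641 minute = 0.6641 * 60 = 39.846 s. Combine: 2.177e-07 m / 39.846 s = 5.4635346e-09 m/s. Result: 5.4635346e-09 m/s ≈ 5.464e-09 m/s (4 s.f.).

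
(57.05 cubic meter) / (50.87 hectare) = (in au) 57.05 cubic meter = 57.05 m^3. 1 hectare = 10000 m^2, so 50.87 hectare = 50.87 * 10000 = 508700 m^2. Combine: 57.05 m^3 / 508700 m^2 = 0.00011214861 m. 1 au = 1.4959787e+11 m, so 0.00011214861 m = 0.00011214861 / 1.4959787e+11 = 7.4966718e-16 au ≈ 7.497e-16 au (4 s.f.). Final answer: 7.497e-16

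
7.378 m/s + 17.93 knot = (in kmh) 59.77. Check: 7.378 m/s is already in m/s. 1 knot = 0.51444444 m/s, so 17.93 knot = 17.93 * 0.51444444 = 9.2239889 m/s. Sum: 7.378 + 9.2239889 = 16.601989 m/s. 1 kmh = 0.27777778 m/s, so 16.601989 m/s = 16.601989 / 0.27777778 = 59.76716 kmh ≈ 59.77 kmh (4 s.f.).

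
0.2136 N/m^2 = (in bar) 0.2136 N/m^2 = 0.2136 Pa. 1 bar = 100000 Pa, so 0.2136 Pa = 0.2136 / 100000 = 2.136e-06 bar. Final answer: 2.136e-06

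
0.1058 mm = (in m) 1 mm = 0.001 m, so 0.1058 mm = 0.1058 * 0.001 = 0.0001058 m. Result: 0.0001058 m. Final answer: 0.0001058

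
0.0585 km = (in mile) 1 km = 1000 m, so 0.0585 km = 0.0585 * 1000 = 58.5 m. 1 mile = 1609.344 m, so 58.5 m = 58.5 / 1609.344 = 0.036350215 mile ≈ 0.03635 mile (4 s.f.). Final answer: 0.03635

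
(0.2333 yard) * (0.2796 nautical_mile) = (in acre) 0.0273. Check: 1 yard = 0.9144 m, so 0.2333 yard = 0.2333 * 0.9144 = 0.21332952 m. 1 nautical_mile = 1852 m, so 0.2796 nautical_mile = 0.2796 * 1852 = 517.8192 m. Combine: 0.21332952 m * 517.8192 m = 110.46612 m^2. 1 acre = 4046.8564 m^2, so 110.46612 m^2 = 110.46612 / 4046.8564 = 0.027296773 acre ≈ 0.0273 acre (4 s.f.).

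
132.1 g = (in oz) 1 g = 0.001 kg, so 132.1 g = 132.1 * 0.001 = 0.1321 kg. 1 oz = 0.028349523 kg, so 0.1321 kg = 0.1321 / 0.028349523 = 4.6596904 oz ≈ 4.66 oz (4 s.f.). Final answer: 4.66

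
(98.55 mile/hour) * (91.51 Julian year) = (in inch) 1 mile/hour = 0.44704 m/s, so 98.55 mile/hour = 98.55 * 0.44704 = 44.055792 m/s. 1 Julian year = 31557600 s, so 91.51 Julian year = 91.51 * 31557600 = 2.887836e+09 s. Combine: 44.055792 m/s * 2.887836e+09 s = 1.272259e+11 m. 1 inch = 0.0254 m, so 1.272259e+11 m = 1.272259e+11 / 0.0254 = 5.0088937e+12 inch ≈ 5.009e+12 inch (4 s.f.). Final answer: 5.009e+12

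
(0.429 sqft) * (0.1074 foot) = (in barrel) 1 sqft = 0.09290304 m^2, so 0.429 sqft = 0.429 * 0.09290304 = 0.039855404 m^2. 1 foot = 0.3048 m, so 0.1074 foot = 0.1074 * 0.3048 = 0.03273552 m. Combine: 0.039855404 m^2 * 0.03273552 m = 0.0013046874 m^3. 1 barrel = 0.15898729 m^3, so 0.0013046874 m^3 = 0.0013046874 / 0.15898729 = 0.0082062367 barrel ≈ 0.008206 barrel (4 s.f.). Final answer: 0.008206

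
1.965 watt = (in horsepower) 1.965 watt = 1.965 W. 1 horsepower = 745.69987 W, so 1.965 W = 1.965 / 745.69987 = 0.0026351084 horsepower ≈ 0.002635 horsepower (4 s.f.). Final answer: 0.002635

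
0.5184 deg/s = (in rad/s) 1 deg/s = 0.017453293 rad/s, so 0.5184 deg/s = 0.5184 * 0.017453293 = 0.0090477868 rad/s. Result: 0.0090477868 rad/s ≈ 0.009048 rad/s (4 s.f.). Final answer: 0.009048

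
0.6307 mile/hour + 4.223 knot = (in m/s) 2.454. Check: 1 mile/hour = 0.44704 m/s, so 0.6307 mile/hour = 0.6307 * 0.44704 = 0.28194813 m/s. 1 knot = 0.51444444 m/s, so 4.223 knot = 4.223 * 0.51444444 = 2.1724989 m/s. Sum: 0.28194813 + 2.1724989 = 2.454447 m/s. Result: 2.454447 m/s ≈ 2.454 m/s (4 s.f.).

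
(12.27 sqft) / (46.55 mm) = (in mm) 1 sqft = 0.09290304 m^2, so 12.27 sqft = 12.27 * 0.09290304 = 1.1399203 m^2. 1 mm = 0.001 m, so 46.55 mm = 46.55 * 0.001 = 0.04655 m. Combine: 1.1399203 m^2 / 0.04655 m = 24.488084 m. 1 mm = 0.001 m, so 24.488084 m = 24.488084 / 0.001 = 24488.084 mm ≈ 2.449e+04 mm (4 s.f.). Final answer: 2.449e+04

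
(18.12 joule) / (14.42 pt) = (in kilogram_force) 363.2. Check: 18.12 joule = 18.12 J. 1 pt = 0.00035277778 m, so 14.42 pt = 14.42 * 0.00035277778 = 0.0050870556 m. Combine: 18.12 J / 0.0050870556 m = 3561.9819 N. 1 kilogram_force = 9.80665 N, so 3561.9819 N = 3561.9819 / 9.80665 = 363.22107 kilogram_force ≈ 363.2 kilogram_force (4 s.f.).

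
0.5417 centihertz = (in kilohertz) 1 centihertz = 0.01 Hz, so 0.5417 centihertz = 0.5417 * 0.01 = 0.005417 Hz. 1 kilohertz = 1000 Hz, so 0.005417 Hz = 0.005417 / 1000 = 5.417e-06 kilohertz. Final answer: 5.417e-06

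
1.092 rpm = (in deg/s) 1 rpm = 0.10471976 rad/s, so 1.092 rpm = 1.092 * 0.10471976 = 0.11435397 rad/s. 1 deg/s = 0.017453293 rad/s, so 0.11435397 rad/s = 0.11435397 / 0.017453293 = 6.552 deg/s. Final answer: 6.552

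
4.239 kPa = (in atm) 1 kPa = 1000 Pa, so 4.239 kPa = 4.239 * 1000 = 4239 Pa. 1 atm = 101325 Pa, so 4239 Pa = 4239 / 101325 = 0.041835677 atm ≈ 0.04184 atm (4 s.f.). Final answer: 0.04184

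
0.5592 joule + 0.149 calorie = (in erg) 1.183e+07. Check: 0.5592 joule = 0.5592 J. 1 calorie = 4.184 J, so 0.149 calorie = 0.149 * 4.184 = 0.623416 J. Sum: 0.5592 + 0.623416 = 1.182616 J. 1 erg = 1e-07 J, so 1.182616 J = 1.182616 / 1e-07 = 11826160 erg ≈ 1.183e+07 erg (4 s.f.).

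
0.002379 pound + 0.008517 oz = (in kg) 1 pound = 0.45359237 kg, so 0.002379 pound = 0.002379 * 0.45359237 = 0.0010790962 kg. 1 oz = 0.028349523 kg, so 0.008517 oz = 0.008517 * 0.028349523 = 0.00024145289 kg. Sum: 0.0010790962 + 0.00024145289 = 0.0013205491 kg. Result: 0.0013205491 kg ≈ 0.001321 kg (4 s.f.). Final answer: 0.001321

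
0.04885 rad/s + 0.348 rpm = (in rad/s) 0.04885 rad/s is already in rad/s. 1 rpm = 0.10471976 rad/s, so 0.348 rpm = 0.348 * 0.10471976 = 0.036442475 rad/s. Sum: 0.04885 + 0.036442475 = 0.085292475 rad/s. Result: 0.085292475 rad/s ≈ 0.08529 rad/s (4 s.f.). Final answer: 0.08529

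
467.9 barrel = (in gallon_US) 1.965e+04. Check: 1 barrel = 0.15898729 m^3, so 467.9 barrel = 467.9 * 0.15898729 = 74.390155 m^3. 1 gallon_US = 0.0037854118 m^3, so 74.390155 m^3 = 74.390155 / 0.0037854118 = 19651.8 gallon_US ≈ 1.965e+04 gallon_US (4 s.f.).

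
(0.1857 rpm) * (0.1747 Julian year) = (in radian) 1 rpm = 0.10471976 rad/s, so 0.1857 rpm = 0.1857 * 0.10471976 = 0.019446459 rad/s. 1 Julian year = 31557600 s, so 0.1747 Julian year = 0.1747 * 31557600 = 5513112.7 s. Combine: 0.019446459 rad/s * 5513112.7 s = 107210.52 rad. 107210.52 rad = 107210.52 radian ≈ 1.072e+05 radian (4 s.f.). Final answer: 1.072e+05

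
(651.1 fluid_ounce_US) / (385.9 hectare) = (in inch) 1.964e-07. Check: 1 fluid_ounce_US = 2.957353e-05 m^3, so 651.1 fluid_ounce_US = 651.1 * 2.957353e-05 = 0.019255325 m^3. 1 hectare = 10000 m^2, so 385.9 hectare = 385.9 * 10000 = 3859000 m^2. Combine: 0.019255325 m^3 / 3859000 m^2 = 4.9897189e-09 m. 1 inch = 0.0254 m, so 4.9897189e-09 m = 4.9897189e-09 / 0.0254 = 1.9644562e-07 inch ≈ 1.964e-07 inch (4 s.f.).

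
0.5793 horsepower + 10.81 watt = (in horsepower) 1 horsepower = 745.69987 W, so 0.5793 horsepower = 0.5793 * 745.69987 = 431.98394 W. 10.81 watt = 10.81 W. Sum: 431.98394 + 10.81 = 442.79394 W. 1 horsepower = 745.69987 W, so 442.79394 W = 442.79394 / 745.69987 = 0.59379645 horsepower ≈ 0.5938 horsepower (4 s.f.). Final answer: 0.5938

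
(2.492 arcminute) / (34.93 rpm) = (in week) 3.277e-10. Check: 1 arcminute = 0.00029088821 rad, so 2.492 arcminute = 2.492 * 0.00029088821 = 0.00072489342 rad. 1 rpm = 0.10471976 rad/s, so 34.93 rpm = 34.93 * 0.10471976 = 3.657861 rad/s. Combine: 0.00072489342 rad / 3.657861 rad/s = 0.00019817413 s. 1 week = 604800 s, so 0.00019817413 s = 0.00019817413 / 604800 = 3.2766886e-10 week ≈ 3.277e-10 week (4 s.f.).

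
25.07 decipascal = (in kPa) 0.002507. Check: 1 decipascal = 0.1 Pa, so 25.07 decipascal = 25.07 * 0.1 = 2.507 Pa. 1 kPa = 1000 Pa, so 2.507 Pa = 2.507 / 1000 = 0.002507 kPa.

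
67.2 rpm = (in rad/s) 7.037. Check: 1 rpm = 0.10471976 rad/s, so 67.2 rpm = 67.2 * 0.10471976 = 7.0371675 rad/s. Result: 7.0371675 rad/s ≈ 7.037 rad/s (4 s.f.).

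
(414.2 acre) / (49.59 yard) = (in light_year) 3.907e-12. Check: 1 acre = 4046.8564 m^2, so 414.2 acre = 414.2 * 4046.8564 = 1676207.9 m^2. 1 yard = 0.9144 m, so 49.59 yard = 49.59 * 0.9144 = 45.345096 m. Combine: 1676207.9 m^2 / 45.345096 m = 36965.583 m. 1 light_year = 9.4607305e+15 m, so 36965.583 m = 36965.583 / 9.4607305e+15 = 3.9072653e-12 light_year ≈ 3.907e-12 light_year (4 s.f.).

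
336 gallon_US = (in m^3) 1 gallon_US = 0.0037854118 m^3, so 336 gallon_US = 336 * 0.0037854118 = 1.2718984 m^3. Result: 1.2718984 m^3 ≈ 1.272 m^3 (4 s.f.). Final answer: 1.272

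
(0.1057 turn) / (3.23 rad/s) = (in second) 0.2056. Check: 1 turn = 6.2831853 rad, so 0.1057 turn = 0.1057 * 6.2831853 = 0.66413269 rad. 3.23 rad/s is already in rad/s. Combine: 0.66413269 rad / 3.23 rad/s = 0.20561383 s. 0.20561383 s = 0.20561383 second ≈ 0.2056 second (4 s.f.).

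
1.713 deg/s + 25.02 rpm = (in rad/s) 1 deg/s = 0.017453293 rad/s, so 1.713 deg/s = 1.713 * 0.017453293 = 0.02989749 rad/s. 1 rpm = 0.10471976 rad/s, so 25.02 rpm = 25.02 * 0.10471976 = 2.6200883 rad/s. Sum: 0.02989749 + 2.6200883 = 2.6499858 rad/s. Result: 2.6499858 rad/s ≈ 2.65 rad/s (4 s.f.). Final answer: 2.65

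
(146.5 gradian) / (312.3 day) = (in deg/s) 4.886e-06. Check: 1 gradian = 0.015707963 rad, so 146.5 gradian = 146.5 * 0.015707963 = 2.3012166 rad. 1 day = 86400 s, so 312.3 day = 312.3 * 86400 = 26982720 s. Combine: 2.3012166 rad / 26982720 s = 8.5284827e-08 rad/s. 1 deg/s = 0.017453293 rad/s, so 8.5284827e-08 rad/s = 8.5284827e-08 / 0.017453293 = 4.8864607e-06 deg/s ≈ 4.886e-06 deg/s (4 s.f.).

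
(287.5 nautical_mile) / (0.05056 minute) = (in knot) 3.412e+05. Check: 1 nautical_mile = 1852 m, so 287.5 nautical_mile = 287.5 * 1852 = 532450 m. 1 minute = 60 s, so 0.05056 minute = 0.05056 * 60 = 3.0336 s. Combine: 532450 m / 3.0336 s = 175517.54 m/s. 1 knot = 0.51444444 m/s, so 175517.54 m/s = 175517.54 / 0.51444444 = 341178.8 knot ≈ 3.412e+05 knot (4 s.f.).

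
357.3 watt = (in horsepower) 0.4791. Check: 357.3 watt = 357.3 W. 1 horsepower = 745.69987 W, so 357.3 W = 357.3 / 745.69987 = 0.47914719 horsepower ≈ 0.4791 horsepower (4 s.f.).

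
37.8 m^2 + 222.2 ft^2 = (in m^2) 37.8 m^2 is already in m^2. 1 ft^2 = 0.09290304 m^2, so 222.2 ft^2 = 222.2 * 0.09290304 = 20.643055 m^2. Sum: 37.8 + 20.643055 = 58.443055 m^2. Result: 58.443055 m^2 ≈ 58.44 m^2 (4 s.f.). Final answer: 58.44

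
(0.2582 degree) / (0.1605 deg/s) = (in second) 1.609. Check: 1 degree = 0.017453293 rad, so 0.2582 degree = 0.2582 * 0.017453293 = 0.0045064401 rad. 1 deg/s = 0.017453293 rad/s, so 0.1605 deg/s = 0.1605 * 0.017453293 = 0.0028012534 rad/s. Combine: 0.0045064401 rad / 0.0028012534 rad/s = 1.6087227 s. 1.6087227 s = 1.6087227 second ≈ 1.609 second (4 s.f.).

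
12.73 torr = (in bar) 1 torr = 133.32237 Pa, so 12.73 torr = 12.73 * 133.32237 = 1697.1938 Pa. 1 bar = 100000 Pa, so 1697.1938 Pa = 1697.1938 / 100000 = 0.016971938 bar ≈ 0.01697 bar (4 s.f.). Final answer: 0.01697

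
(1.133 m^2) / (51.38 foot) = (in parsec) 1.133 m^2 is already in m^2. 1 foot = 0.3048 m, so 51.38 foot = 51.38 * 0.3048 = 15.660624 m. Combine: 1.133 m^2 / 15.660624 m = 0.072347053 m. 1 parsec = 3.0856776e+16 m, so 0.072347053 m = 0.072347053 / 3.0856776e+16 = 2.3446083e-18 parsec ≈ 2.345e-18 parsec (4 s.f.). Final answer: 2.345e-18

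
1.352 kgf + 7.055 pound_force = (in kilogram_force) 4.552. Check: 1 kgf = 9.80665 N, so 1.352 kgf = 1.352 * 9.80665 = 13.258591 N. 1 pound_force = 4.4482216 N, so 7.055 pound_force = 7.055 * 4.4482216 = 31.382203 N. Sum: 13.258591 + 31.382203 = 44.640794 N. 1 kilogram_force = 9.80665 N, so 44.640794 N = 44.640794 / 9.80665 = 4.5520942 kilogram_force ≈ 4.552 kilogram_force (4 s.f.).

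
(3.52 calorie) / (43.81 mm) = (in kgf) 34.28. Check: 1 calorie = 4.184 J, so 3.52 calorie = 3.52 * 4.184 = 14.72768 J. 1 mm = 0.001 m, so 43.81 mm = 43.81 * 0.001 = 0.04381 m. Combine: 14.72768 J / 0.04381 m = 336.17165 N. 1 kgf = 9.80665 N, so 336.17165 N = 336.17165 / 9.80665 = 34.279968 kgf ≈ 34.28 kgf (4 s.f.).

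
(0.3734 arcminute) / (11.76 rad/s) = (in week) 1.527e-11. Check: 1 arcminute = 0.00029088821 rad, so 0.3734 arcminute = 0.3734 * 0.00029088821 = 0.00010861766 rad. 11.76 rad/s is already in rad/s. Combine: 0.00010861766 rad / 11.76 rad/s = 9.2361953e-06 s. 1 week = 604800 s, so 9.2361953e-06 s = 9.2361953e-06 / 604800 = 1.5271487e-11 week ≈ 1.527e-11 week (4 s.f.).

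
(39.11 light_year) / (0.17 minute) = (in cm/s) 1 light_year = 9.4607305e+15 m, so 39.11 light_year = 39.11 * 9.4607305e+15 = 3.7000917e+17 m. 1 minute = 60 s, so 0.17 minute = 0.17 * 60 = 10.2 s. Combine: 3.7000917e+17 m / 10.2 s = 3.6275409e+16 m/s. 1 cm/s = 0.01 m/s, so 3.6275409e+16 m/s = 3.6275409e+16 / 0.01 = 3.6275409e+18 cm/s ≈ 3.628e+18 cm/s (4 s.f.). Final answer: 3.628e+18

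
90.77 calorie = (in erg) 1 calorie = 4.184 J, so 90.77 calorie = 90.77 * 4.184 = 379.78168 J. 1 erg = 1e-07 J, so 379.78168 J = 379.78168 / 1e-07 = 3.7978168e+09 erg ≈ 3.798e+09 erg (4 s.f.). Final answer: 3.798e+09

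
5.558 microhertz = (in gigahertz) 5.558e-15. Check: 1 microhertz = 1e-06 Hz, so 5.558 microhertz = 5.558 * 1e-06 = 5.558e-06 Hz. 1 gigahertz = 1e+09 Hz, so 5.558e-06 Hz = 5.558e-06 / 1e+09 = 5.558e-15 gigahertz.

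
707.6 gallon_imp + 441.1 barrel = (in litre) 1 gallon_imp = 0.00454609 m^3, so 707.6 gallon_imp = 707.6 * 0.00454609 = 3.2168133 m^3. 1 barrel = 0.15898729 m^3, so 441.1 barrel = 441.1 * 0.15898729 = 70.129296 m^3. Sum: 3.2168133 + 70.129296 = 73.346109 m^3. 1 litre = 0.001 m^3, so 73.346109 m^3 = 73.346109 / 0.001 = 73346.109 litre ≈ 7.335e+04 litre (4 s.f.). Final answer: 7.335e+04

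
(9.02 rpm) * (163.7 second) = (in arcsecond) 1 rpm = 0.10471976 rad/s, so 9.02 rpm = 9.02 * 0.10471976 = 0.94457219 rad/s. 163.7 second = 163.7 s. Combine: 0.94457219 rad/s * 163.7 s = 154.62647 rad. 1 arcsecond = 4.8481368e-06 rad, so 154.62647 rad = 154.62647 / 4.8481368e-06 = 31893998 arcsecond ≈ 3.189e+07 arcsecond (4 s.f.). Final answer: 3.189e+07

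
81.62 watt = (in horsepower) 0.1095. Check: 81.62 watt = 81.62 W. 1 horsepower = 745.69987 W, so 81.62 W = 81.62 / 745.69987 = 0.10945422 horsepower ≈ 0.1095 horsepower (4 s.f.).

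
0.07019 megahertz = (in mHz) 1 megahertz = 1000000 Hz, so 0.07019 megahertz = 0.07019 * 1000000 = 70190 Hz. 1 mHz = 0.001 Hz, so 70190 Hz = 70190 / 0.001 = 70190000 mHz ≈ 7.019e+07 mHz (4 s.f.). Final answer: 7.019e+07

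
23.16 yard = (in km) 0.02118. Check: 1 yard = 0.9144 m, so 23.16 yard = 23.16 * 0.9144 = 21.177504 m. 1 km = 1000 m, so 21.177504 m = 21.177504 / 1000 = 0.021177504 km ≈ 0.02118 km (4 s.f.).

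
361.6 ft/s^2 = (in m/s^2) 110.2. Check: 1 ft/s^2 = 0.3048 m/s^2, so 361.6 ft/s^2 = 361.6 * 0.3048 = 110.21568 m/s^2. Result: 110.21568 m/s^2 ≈ 110.2 m/s^2 (4 s.f.).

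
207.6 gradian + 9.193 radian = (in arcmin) 1 gradian = 0.015707963 rad, so 207.6 gradian = 207.6 * 0.015707963 = 3.2609732 rad. 9.193 radian = 9.193 rad. Sum: 3.2609732 + 9.193 = 12.453973 rad. 1 arcmin = 0.00029088821 rad, so 12.453973 rad = 12.453973 / 0.00029088821 = 42813.606 arcmin ≈ 4.281e+04 arcmin (4 s.f.). Final answer: 4.281e+04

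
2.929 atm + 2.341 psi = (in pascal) 3.129e+05. Check: 1 atm = 101325 Pa, so 2.929 atm = 2.929 * 101325 = 296780.92 Pa. 1 psi = 6894.7573 Pa, so 2.341 psi = 2.341 * 6894.7573 = 16140.627 Pa. Sum: 296780.92 + 16140.627 = 312921.55 Pa. 312921.55 Pa = 312921.55 pascal ≈ 3.129e+05 pascal (4 s.f.).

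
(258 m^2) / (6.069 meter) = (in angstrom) 258 m^2 is already in m^2. 6.069 meter = 6.069 m. Combine: 258 m^2 / 6.069 m = 42.511122 m. 1 angstrom = 1e-10 m, so 42.511122 m = 42.511122 / 1e-10 = 4.2511122e+11 angstrom ≈ 4.251e+11 angstrom (4 s.f.). Final answer: 4.251e+11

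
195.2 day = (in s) 1 day = 86400 s, so 195.2 day = 195.2 * 86400 = 16865280 s. Result: 16865280 s ≈ 1.687e+07 s (4 s.f.). Final answer: 1.687e+07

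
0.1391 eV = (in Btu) 1 eV = 1.6021766e-19 J, so 0.1391 eV = 0.1391 * 1.6021766e-19 = 2.2286277e-20 J. 1 Btu = 1055.0559 J, so 2.2286277e-20 J = 2.2286277e-20 / 1055.0559 = 2.1123315e-23 Btu ≈ 2.112e-23 Btu (4 s.f.). Final answer: 2.112e-23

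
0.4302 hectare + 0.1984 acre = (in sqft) 5.495e+04. Check: 1 hectare = 10000 m^2, so 0.4302 hectare = 0.4302 * 10000 = 4302 m^2. 1 acre = 4046.8564 m^2, so 0.1984 acre = 0.1984 * 4046.8564 = 802.89631 m^2. Sum: 4302 + 802.89631 = 5104.8963 m^2. 1 sqft = 0.09290304 m^2, so 5104.8963 m^2 = 5104.8963 / 0.09290304 = 54948.647 sqft ≈ 5.495e+04 sqft (4 s.f.).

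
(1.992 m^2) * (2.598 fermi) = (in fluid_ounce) 1.75e-10. Check: 1.992 m^2 is already in m^2. 1 fermi = 1e-15 m, so 2.598 fermi = 2.598 * 1e-15 = 2.598e-15 m. Combine: 1.992 m^2 * 2.598e-15 m = 5.175216e-15 m^3. 1 fluid_ounce = 2.957353e-05 m^3, so 5.175216e-15 m^3 = 5.175216e-15 / 2.957353e-05 = 1.7499487e-10 fluid_ounce ≈ 1.75e-10 fluid_ounce (4 s.f.).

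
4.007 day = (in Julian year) 1 day = 86400 s, so 4.007 day = 4.007 * 86400 = 346204.8 s. 1 Julian year = 31557600 s, so 346204.8 s = 346204.8 / 31557600 = 0.010970568 Julian year ≈ 0.01097 Julian year (4 s.f.). Final answer: 0.01097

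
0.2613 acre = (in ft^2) 1 acre = 4046.8564 m^2, so 0.2613 acre = 0.2613 * 4046.8564 = 1057.4436 m^2. 1 ft^2 = 0.09290304 m^2, so 1057.4436 m^2 = 1057.4436 / 0.09290304 = 11382.228 ft^2 ≈ 1.138e+04 ft^2 (4 s.f.). Final answer: 1.138e+04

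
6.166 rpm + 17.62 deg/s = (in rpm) 9.103. Check: 1 rpm = 0.10471976 rad/s, so 6.166 rpm = 6.166 * 0.10471976 = 0.64570201 rad/s. 1 deg/s = 0.017453293 rad/s, so 17.62 deg/s = 17.62 * 0.017453293 = 0.30752701 rad/s. Sum: 0.64570201 + 0.30752701 = 0.95322902 rad/s. 1 rpm = 0.10471976 rad/s, so 0.95322902 rad/s = 0.95322902 / 0.10471976 = 9.1026667 rpm ≈ 9.103 rpm (4 s.f.).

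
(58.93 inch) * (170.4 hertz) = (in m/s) 1 inch = 0.0254 m, so 58.93 inch = 58.93 * 0.0254 = 1.496822 m. 170.4 hertz = 170.4 Hz. Combine: 1.496822 m * 170.4 Hz = 255.05847 m/s. Result: 255.05847 m/s ≈ 255.1 m/s (4 s.f.). Final answer: 255.1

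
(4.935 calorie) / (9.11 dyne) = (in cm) 2.267e+07. Check: 1 calorie = 4.184 J, so 4.935 calorie = 4.935 * 4.184 = 20.64804 J. 1 dyne = 1e-05 N, so 9.11 dyne = 9.11 * 1e-05 = 9.11e-05 N. Combine: 20.64804 J / 9.11e-05 N = 226652.47 m. 1 cm = 0.01 m, so 226652.47 m = 226652.47 / 0.01 = 22665247 cm ≈ 2.267e+07 cm (4 s.f.).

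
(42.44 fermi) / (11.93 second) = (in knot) 6.915e-15. Check: 1 fermi = 1e-15 m, so 42.44 fermi = 42.44 * 1e-15 = 4.244e-14 m. 11.93 second = 11.93 s. Combine: 4.244e-14 m / 11.93 s = 3.5574183e-15 m/s. 1 knot = 0.51444444 m/s, so 3.5574183e-15 m/s = 3.5574183e-15 / 0.51444444 = 6.9150679e-15 knot ≈ 6.915e-15 knot (4 s.f.).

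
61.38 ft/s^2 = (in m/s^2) 1 ft/s^2 = 0.3048 m/s^2, so 61.38 ft/s^2 = 61.38 * 0.3048 = 18.708624 m/s^2. Result: 18.708624 m/s^2 ≈ 18.71 m/s^2 (4 s.f.). Final answer: 18.71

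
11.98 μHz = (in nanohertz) 1.198e+04. Check: 1 μHz = 1e-06 Hz, so 11.98 μHz = 11.98 * 1e-06 = 1.198e-05 Hz. 1 nanohertz = 1e-09 Hz, so 1.198e-05 Hz = 1.198e-05 / 1e-09 = 11980 nanohertz ≈ 1.198e+04 nanohertz (4 s.f.).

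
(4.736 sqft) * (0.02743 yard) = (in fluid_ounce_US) 1 sqft = 0.09290304 m^2, so 4.736 sqft = 4.736 * 0.09290304 = 0.4399888 m^2. 1 yard = 0.9144 m, so 0.02743 yard = 0.02743 * 0.9144 = 0.025081992 m. Combine: 0.4399888 m^2 * 0.025081992 m = 0.011035795 m^3. 1 fluid_ounce_US = 2.957353e-05 m^3, so 0.011035795 m^3 = 0.011035795 / 2.957353e-05 = 373.16464 fluid_ounce_US ≈ 373.2 fluid_ounce_US (4 s.f.). Final answer: 373.2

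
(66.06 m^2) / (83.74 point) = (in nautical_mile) 66.06 m^2 is already in m^2. 1 point = 0.00035277778 m, so 83.74 point = 83.74 * 0.00035277778 = 0.029541611 m. Combine: 66.06 m^2 / 0.029541611 m = 2236.1678 m. 1 nautical_mile = 1852 m, so 2236.1678 m = 2236.1678 / 1852 = 1.207434 nautical_mile ≈ 1.207 nautical_mile (4 s.f.). Final answer: 1.207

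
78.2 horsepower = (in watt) 5.831e+04. Check: 1 horsepower = 745.69987 W, so 78.2 horsepower = 78.2 * 745.69987 = 58313.73 W. 58313.73 W = 58313.73 watt ≈ 5.831e+04 watt (4 s.f.).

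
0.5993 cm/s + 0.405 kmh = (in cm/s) 11.85. Check: 1 cm/s = 0.01 m/s, so 0.5993 cm/s = 0.5993 * 0.01 = 0.005993 m/s. 1 kmh = 0.27777778 m/s, so 0.405 kmh = 0.405 * 0.27777778 = 0.1125 m/s. Sum: 0.005993 + 0.1125 = 0.118493 m/s. 1 cm/s = 0.01 m/s, so 0.118493 m/s = 0.118493 / 0.01 = 11.8493 cm/s ≈ 11.85 cm/s (4 s.f.).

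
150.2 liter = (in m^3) 1 liter = 0.001 m^3, so 150.2 liter = 150.2 * 0.001 = 0.1502 m^3. Result: 0.1502 m^3. Final answer: 0.1502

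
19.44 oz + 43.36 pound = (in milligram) 1 oz = 0.028349523 kg, so 19.44 oz = 19.44 * 0.028349523 = 0.55111473 kg. 1 pound = 0.45359237 kg, so 43.36 pound = 43.36 * 0.45359237 = 19.667765 kg. Sum: 0.55111473 + 19.667765 = 20.21888 kg. 1 milligram = 1e-06 kg, so 20.21888 kg = 20.21888 / 1e-06 = 20218880 milligram ≈ 2.022e+07 milligram (4 s.f.). Final answer: 2.022e+07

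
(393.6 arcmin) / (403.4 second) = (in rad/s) 1 arcmin = 0.00029088821 rad, so 393.6 arcmin = 393.6 * 0.00029088821 = 0.1144936 rad. 403.4 second = 403.4 s. Combine: 0.1144936 rad / 403.4 s = 0.00028382151 rad/s. Result: 0.00028382151 rad/s ≈ 0.0002838 rad/s (4 s.f.). Final answer: 0.0002838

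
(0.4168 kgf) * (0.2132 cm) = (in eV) 5.439e+16. Check: 1 kgf = 9.80665 N, so 0.4168 kgf = 0.4168 * 9.80665 = 4.0874117 N. 1 cm = 0.01 m, so 0.2132 cm = 0.2132 * 0.01 = 0.002132 m. Combine: 4.0874117 N * 0.002132 m = 0.0087143618 J. 1 eV = 1.6021766e-19 J, so 0.0087143618 J = 0.0087143618 / 1.6021766e-19 = 5.4390768e+16 eV ≈ 5.439e+16 eV (4 s.f.).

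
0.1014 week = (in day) 0.7098. Check: 1 week = 604800 s, so 0.1014 week = 0.1014 * 604800 = 61326.72 s. 1 day = 86400 s, so 61326.72 s = 61326.72 / 86400 = 0.7098 day.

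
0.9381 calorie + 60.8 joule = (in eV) 1 calorie = 4.184 J, so 0.9381 calorie = 0.9381 * 4.184 = 3.9250104 J. 60.8 joule = 60.8 J. Sum: 3.9250104 + 60.8 = 64.72501 J. 1 eV = 1.6021766e-19 J, so 64.72501 J = 64.72501 / 1.6021766e-19 = 4.0398174e+20 eV ≈ 4.04e+20 eV (4 s.f.). Final answer: 4.04e+20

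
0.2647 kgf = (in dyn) 2.596e+05. Check: 1 kgf = 9.80665 N, so 0.2647 kgf = 0.2647 * 9.80665 = 2.5958203 N. 1 dyn = 1e-05 N, so 2.5958203 N = 2.5958203 / 1e-05 = 259582.03 dyn ≈ 2.596e+05 dyn (4 s.f.).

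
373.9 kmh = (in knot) 201.9. Check: 1 kmh = 0.27777778 m/s, so 373.9 kmh = 373.9 * 0.27777778 = 103.86111 m/s. 1 knot = 0.51444444 m/s, so 103.86111 m/s = 103.86111 / 0.51444444 = 201.88985 knot ≈ 201.9 knot (4 s.f.).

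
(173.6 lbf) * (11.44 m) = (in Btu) 8.373. Check: 1 lbf = 4.4482216 N, so 173.6 lbf = 173.6 * 4.4482216 = 772.21127 N. 11.44 m is already in m. Combine: 772.21127 N * 11.44 m = 8834.097 J. 1 Btu = 1055.0559 J, so 8834.097 J = 8834.097 / 1055.0559 = 8.3731083 Btu ≈ 8.373 Btu (4 s.f.).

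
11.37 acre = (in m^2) 4.601e+04. Check: 1 acre = 4046.8564 m^2, so 11.37 acre = 11.37 * 4046.8564 = 46012.758 m^2. Result: 46012.758 m^2 ≈ 4.601e+04 m^2 (4 s.f.).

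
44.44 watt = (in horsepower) 0.0596. Check: 44.44 watt = 44.44 W. 1 horsepower = 745.69987 W, so 44.44 W = 44.44 / 745.69987 = 0.059595022 horsepower ≈ 0.0596 horsepower (4 s.f.).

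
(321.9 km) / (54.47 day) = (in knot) 0.133. Check: 1 km = 1000 m, so 321.9 km = 321.9 * 1000 = 321900 m. 1 day = 86400 s, so 54.47 day = 54.47 * 86400 = 4706208 s. Combine: 321900 m / 4706208 s = 0.068399017 m/s. 1 knot = 0.51444444 m/s, so 0.068399017 m/s = 0.068399017 / 0.51444444 = 0.13295705 knot ≈ 0.133 knot (4 s.f.).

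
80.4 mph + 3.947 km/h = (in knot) 72. Check: 1 mph = 0.44704 m/s, so 80.4 mph = 80.4 * 0.44704 = 35.942016 m/s. 1 km/h = 0.27777778 m/s, so 3.947 km/h = 3.947 * 0.27777778 = 1.0963889 m/s. Sum: 35.942016 + 1.0963889 = 37.038405 m/s. 1 knot = 0.51444444 m/s, so 37.038405 m/s = 37.038405 / 0.51444444 = 71.996899 knot ≈ 72 knot (4 s.f.).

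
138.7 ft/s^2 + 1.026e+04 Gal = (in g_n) 1 ft/s^2 = 0.3048 m/s^2, so 138.7 ft/s^2 = 138.7 * 0.3048 = 42.27576 m/s^2. 1 Gal = 0.01 m/s^2, so 1.026e+04 Gal = 1.026e+04 * 0.01 = 102.6 m/s^2. Sum: 42.27576 + 102.6 = 144.87576 m/s^2. 1 g_n = 9.80665 m/s^2, so 144.87576 m/s^2 = 144.87576 / 9.80665 = 14.773216 g_n ≈ 14.77 g_n (4 s.f.). Final answer: 14.77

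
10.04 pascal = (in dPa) 100.4. Check: 10.04 pascal = 10.04 Pa. 1 dPa = 0.1 Pa, so 10.04 Pa = 10.04 / 0.1 = 100.4 dPa.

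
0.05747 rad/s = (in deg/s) 3.293. Check: 1 deg/s = 0.017453293 rad/s, so 0.05747 rad/s = 0.05747 / 0.017453293 = 3.2927884 deg/s ≈ 3.293 deg/s (4 s.f.).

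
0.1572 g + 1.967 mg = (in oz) 0.005614. Check: 1 g = 0.001 kg, so 0.1572 g = 0.1572 * 0.001 = 0.0001572 kg. 1 mg = 1e-06 kg, so 1.967 mg = 1.967 * 1e-06 = 1.967e-06 kg. Sum: 0.0001572 + 1.967e-06 = 0.000159167 kg. 1 oz = 0.028349523 kg, so 0.000159167 kg = 0.000159167 / 0.028349523 = 0.0056144507 oz ≈ 0.005614 oz (4 s.f.).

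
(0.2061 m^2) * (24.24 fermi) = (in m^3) 4.996e-15. Check: 0.2061 m^2 is already in m^2. 1 fermi = 1e-15 m, so 24.24 fermi = 24.24 * 1e-15 = 2.424e-14 m. Combine: 0.2061 m^2 * 2.424e-14 m = 4.995864e-15 m^3. Result: 4.995864e-15 m^3 ≈ 4.996e-15 m^3 (4 s.f.).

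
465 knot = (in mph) 1 knot = 0.51444444 m/s, so 465 knot = 465 * 0.51444444 = 239.21667 m/s. 1 mph = 0.44704 m/s, so 239.21667 m/s = 239.21667 / 0.44704 = 535.11244 mph ≈ 535.1 mph (4 s.f.). Final answer: 535.1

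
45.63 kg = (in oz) 1 oz = 0.028349523 kg, so 45.63 kg = 45.63 / 0.028349523 = 1609.5509 oz ≈ 1610 oz (4 s.f.). Final answer: 1610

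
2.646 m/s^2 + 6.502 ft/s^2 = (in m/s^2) 2.646 m/s^2 is already in m/s^2. 1 ft/s^2 = 0.3048 m/s^2, so 6.502 ft/s^2 = 6.502 * 0.3048 = 1.9818096 m/s^2. Sum: 2.646 + 1.9818096 = 4.6278096 m/s^2. Result: 4.6278096 m/s^2 ≈ 4.628 m/s^2 (4 s.f.). Final answer: 4.628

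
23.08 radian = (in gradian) 23.08 radian = 23.08 rad. 1 gradian = 0.015707963 rad, so 23.08 rad = 23.08 / 0.015707963 = 1469.3184 gradian ≈ 1469 gradian (4 s.f.). Final answer: 1469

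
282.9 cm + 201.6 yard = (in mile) 1 cm = 0.01 m, so 282.9 cm = 282.9 * 0.01 = 2.829 m. 1 yard = 0.9144 m, so 201.6 yard = 201.6 * 0.9144 = 184.34304 m. Sum: 2.829 + 184.34304 = 187.17204 m. 1 mile = 1609.344 m, so 187.17204 m = 187.17204 / 1609.344 = 0.11630331 mile ≈ 0.1163 mile (4 s.f.). Final answer: 0.1163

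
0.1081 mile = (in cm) 1.74e+04. Check: 1 mile = 1609.344 m, so 0.1081 mile = 0.1081 * 1609.344 = 173.97009 m. 1 cm = 0.01 m, so 173.97009 m = 173.97009 / 0.01 = 17397.009 cm ≈ 1.74e+04 cm (4 s.f.).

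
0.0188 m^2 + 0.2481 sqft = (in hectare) 0.0188 m^2 is already in m^2. 1 sqft = 0.09290304 m^2, so 0.2481 sqft = 0.2481 * 0.09290304 = 0.023049244 m^2. Sum: 0.0188 + 0.023049244 = 0.041849244 m^2. 1 hectare = 10000 m^2, so 0.041849244 m^2 = 0.041849244 / 10000 = 4.1849244e-06 hectare ≈ 4.185e-06 hectare (4 s.f.). Final answer: 4.185e-06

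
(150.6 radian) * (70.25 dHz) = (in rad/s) 150.6 radian = 150.6 rad. 1 dHz = 0.1 Hz, so 70.25 dHz = 70.25 * 0.1 = 7.025 Hz. Combine: 150.6 rad * 7.025 Hz = 1057.965 rad/s. Result: 1057.965 rad/s ≈ 1058 rad/s (4 s.f.). Final answer: 1058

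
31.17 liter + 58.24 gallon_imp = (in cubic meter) 0.2959. Check: 1 liter = 0.001 m^3, so 31.17 liter = 31.17 * 0.001 = 0.03117 m^3. 1 gallon_imp = 0.00454609 m^3, so 58.24 gallon_imp = 58.24 * 0.00454609 = 0.26476428 m^3. Sum: 0.03117 + 0.26476428 = 0.29593428 m^3. 0.29593428 m^3 = 0.29593428 cubic meter ≈ 0.2959 cubic meter (4 s.f.).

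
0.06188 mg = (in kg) 1 mg = 1e-06 kg, so 0.06188 mg = 0.06188 * 1e-06 = 6.188e-08 kg. Result: 6.188e-08 kg. Final answer: 6.188e-08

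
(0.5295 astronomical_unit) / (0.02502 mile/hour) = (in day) 8.197e+07. Check: 1 astronomical_unit = 1.4959787e+11 m, so 0.5295 astronomical_unit = 0.5295 * 1.4959787e+11 = 7.9212073e+10 m. 1 mile/hour = 0.44704 m/s, so 0.02502 mile/hour = 0.02502 * 0.44704 = 0.011184941 m/s. Combine: 7.9212073e+10 m / 0.011184941 m/s = 7.0820288e+12 s. 1 day = 86400 s, so 7.0820288e+12 s = 7.0820288e+12 / 86400 = 81967926 day ≈ 8.197e+07 day (4 s.f.).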